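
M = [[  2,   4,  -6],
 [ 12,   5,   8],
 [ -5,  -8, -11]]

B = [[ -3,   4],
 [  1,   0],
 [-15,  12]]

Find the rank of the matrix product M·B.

2

First compute MB:
[[ 88, -64],
 [-151, 144],
 [172, -152]]
Now row reduce the product.
R2 ← R2 + (151/88)·R1: [0, 376/11]
R3 ← R3 − (43/22)·R1: [0, -296/11]
R3 ← R3 + (37/47)·R2: [0, 0]
2 nonzero rows, so rank(MB) = 2.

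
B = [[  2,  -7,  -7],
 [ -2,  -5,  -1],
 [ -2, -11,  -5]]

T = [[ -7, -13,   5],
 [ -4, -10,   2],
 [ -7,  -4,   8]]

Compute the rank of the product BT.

First compute BT:
[[ 63,  72, -60],
 [ 41,  80, -28],
 [ 93, 156, -72]]
Now row reduce the product.
R2 ← R2 − (41/63)·R1: [0, 232/7, 232/21]
R3 ← R3 − (31/21)·R1: [0, 348/7, 116/7]
R3 ← R3 − (3/2)·R2: [0, 0, 0]
2 nonzero rows, so rank(BT) = 2.

2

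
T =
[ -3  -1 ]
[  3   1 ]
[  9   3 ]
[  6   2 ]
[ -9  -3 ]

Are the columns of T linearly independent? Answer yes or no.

no

Row reduce T to echelon form.
R2 ← R2 + R1: [0, 0]
R3 ← R3 + (3)·R1: [0, 0]
R4 ← R4 + (2)·R1: [0, 0]
R5 ← R5 − (3)·R1: [0, 0]
1 pivot among 2 columns.
Only 1 < 2 pivot columns, so the columns are linearly dependent.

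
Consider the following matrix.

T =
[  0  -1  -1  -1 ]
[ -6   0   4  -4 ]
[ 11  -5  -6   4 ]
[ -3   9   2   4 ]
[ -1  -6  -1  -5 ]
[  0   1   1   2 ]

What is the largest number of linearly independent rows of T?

Row reduce to echelon form.
Swap R1 ↔ R2
R3 ← R3 + (11/6)·R1: [0, -5, 4/3, -10/3]
R4 ← R4 − (1/2)·R1: [0, 9, 0, 6]
R5 ← R5 − (1/6)·R1: [0, -6, -5/3, -13/3]
R3 ← R3 − (5)·R2: [0, 0, 19/3, 5/3]
R4 ← R4 + (9)·R2: [0, 0, -9, -3]
R5 ← R5 − (6)·R2: [0, 0, 13/3, 5/3]
R6 ← R6 + R2: [0, 0, 0, 1]
R4 ← R4 + (27/19)·R3: [0, 0, 0, -12/19]
R5 ← R5 − (13/19)·R3: [0, 0, 0, 10/19]
R5 ← R5 + (5/6)·R4: [0, 0, 0, 0]
R6 ← R6 + (19/12)·R4: [0, 0, 0, 0]
Echelon form has 4 nonzero rows, so rank(T) = 4.
The rank gives the maximum number of linearly independent rows: 4.

4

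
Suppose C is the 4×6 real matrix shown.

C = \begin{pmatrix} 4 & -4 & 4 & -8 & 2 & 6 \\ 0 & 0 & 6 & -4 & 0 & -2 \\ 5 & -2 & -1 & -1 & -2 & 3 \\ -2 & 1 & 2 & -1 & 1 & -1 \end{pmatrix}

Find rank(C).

4

Row reduce to echelon form.
R3 ← R3 − (5/4)·R1: [0, 3, -6, 9, -9/2, -9/2]
R4 ← R4 + (1/2)·R1: [0, -1, 4, -5, 2, 2]
Swap R2 ↔ R3
R4 ← R4 + (1/3)·R2: [0, 0, 2, -2, 1/2, 1/2]
R4 ← R4 − (1/3)·R3: [0, 0, 0, -2/3, 1/2, 7/6]
Echelon form has 4 nonzero rows, so rank(C) = 4.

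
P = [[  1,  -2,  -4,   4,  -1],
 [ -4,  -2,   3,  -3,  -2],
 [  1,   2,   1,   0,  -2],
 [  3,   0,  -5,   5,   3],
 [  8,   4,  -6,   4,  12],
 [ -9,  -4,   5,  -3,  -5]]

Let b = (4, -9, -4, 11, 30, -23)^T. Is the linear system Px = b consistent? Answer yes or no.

Row reduce the augmented matrix [P | b].
R2 ← R2 + (4)·R1: [0, -10, -13, 13, -6, 7]
R3 ← R3 − R1: [0, 4, 5, -4, -1, -8]
R4 ← R4 − (3)·R1: [0, 6, 7, -7, 6, -1]
R5 ← R5 − (8)·R1: [0, 20, 26, -28, 20, -2]
R6 ← R6 + (9)·R1: [0, -22, -31, 33, -14, 13]
R3 ← R3 + (2/5)·R2: [0, 0, -1/5, 6/5, -17/5, -26/5]
R4 ← R4 + (3/5)·R2: [0, 0, -4/5, 4/5, 12/5, 16/5]
R5 ← R5 + (2)·R2: [0, 0, 0, -2, 8, 12]
R6 ← R6 − (11/5)·R2: [0, 0, -12/5, 22/5, -4/5, -12/5]
R4 ← R4 − (4)·R3: [0, 0, 0, -4, 16, 24]
R6 ← R6 − (12)·R3: [0, 0, 0, -10, 40, 60]
R5 ← R5 − (1/2)·R4: [0, 0, 0, 0, 0, 0]
R6 ← R6 − (5/2)·R4: [0, 0, 0, 0, 0, 0]
The echelon form has 4 nonzero rows, and every pivot lies in the first 5 columns, so rank(P) = rank([P|b]) = 4.
The system is consistent.

yes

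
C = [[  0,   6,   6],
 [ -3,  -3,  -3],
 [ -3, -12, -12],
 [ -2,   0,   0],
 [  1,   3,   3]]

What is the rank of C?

Row reduce to echelon form.
Swap R1 ↔ R2
R3 ← R3 − R1: [0, -9, -9]
R4 ← R4 − (2/3)·R1: [0, 2, 2]
R5 ← R5 + (1/3)·R1: [0, 2, 2]
R3 ← R3 + (3/2)·R2: [0, 0, 0]
R4 ← R4 − (1/3)·R2: [0, 0, 0]
R5 ← R5 − (1/3)·R2: [0, 0, 0]
Echelon form has 2 nonzero rows, so rank(C) = 2.

2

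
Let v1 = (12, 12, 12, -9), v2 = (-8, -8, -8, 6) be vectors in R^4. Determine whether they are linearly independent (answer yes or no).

Form the matrix with these vectors as rows and row reduce.
R2 ← R2 + (2/3)·R1: [0, 0, 0, 0]
1 nonzero row, so the 2 vectors span a space of dimension 1.
Since 1 < 2, the vectors are linearly dependent.

no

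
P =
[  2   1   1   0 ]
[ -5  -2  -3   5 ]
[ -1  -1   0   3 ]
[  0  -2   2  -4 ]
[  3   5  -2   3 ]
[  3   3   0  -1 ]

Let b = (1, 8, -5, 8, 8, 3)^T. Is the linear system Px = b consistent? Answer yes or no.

no

Row reduce the augmented matrix [P | b].
R2 ← R2 + (5/2)·R1: [0, 1/2, -1/2, 5, 21/2]
R3 ← R3 + (1/2)·R1: [0, -1/2, 1/2, 3, -9/2]
R5 ← R5 − (3/2)·R1: [0, 7/2, -7/2, 3, 13/2]
R6 ← R6 − (3/2)·R1: [0, 3/2, -3/2, -1, 3/2]
R3 ← R3 + R2: [0, 0, 0, 8, 6]
R4 ← R4 + (4)·R2: [0, 0, 0, 16, 50]
R5 ← R5 − (7)·R2: [0, 0, 0, -32, -67]
R6 ← R6 − (3)·R2: [0, 0, 0, -16, -30]
R4 ← R4 − (2)·R3: [0, 0, 0, 0, 38]
R5 ← R5 + (4)·R3: [0, 0, 0, 0, -43]
R6 ← R6 + (2)·R3: [0, 0, 0, 0, -18]
R5 ← R5 + (43/38)·R4: [0, 0, 0, 0, 0]
R6 ← R6 + (9/19)·R4: [0, 0, 0, 0, 0]
The echelon form has 4 nonzero rows; the last pivot sits in the augmented column, so rank(P) = 3 but rank([P|b]) = 4.
Since the ranks differ, the system is inconsistent.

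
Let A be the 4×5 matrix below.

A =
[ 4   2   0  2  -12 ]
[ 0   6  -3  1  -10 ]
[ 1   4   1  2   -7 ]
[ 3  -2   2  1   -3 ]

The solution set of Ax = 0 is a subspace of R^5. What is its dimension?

Row reduce to echelon form.
R3 ← R3 − (1/4)·R1: [0, 7/2, 1, 3/2, -4]
R4 ← R4 − (3/4)·R1: [0, -7/2, 2, -1/2, 6]
R3 ← R3 − (7/12)·R2: [0, 0, 11/4, 11/12, 11/6]
R4 ← R4 + (7/12)·R2: [0, 0, 1/4, 1/12, 1/6]
R4 ← R4 − (1/11)·R3: [0, 0, 0, 0, 0]
3 nonzero rows, so rank(A) = 3.
A has 5 columns; by rank–nullity, nullity = 5 − 3 = 2.

2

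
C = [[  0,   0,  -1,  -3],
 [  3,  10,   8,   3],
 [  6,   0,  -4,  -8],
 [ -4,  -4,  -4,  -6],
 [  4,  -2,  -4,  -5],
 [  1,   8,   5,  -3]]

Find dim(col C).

4

Row reduce to echelon form.
Swap R1 ↔ R2
R3 ← R3 − (2)·R1: [0, -20, -20, -14]
R4 ← R4 + (4/3)·R1: [0, 28/3, 20/3, -2]
R5 ← R5 − (4/3)·R1: [0, -46/3, -44/3, -9]
R6 ← R6 − (1/3)·R1: [0, 14/3, 7/3, -4]
Swap R2 ↔ R3
R4 ← R4 + (7/15)·R2: [0, 0, -8/3, -128/15]
R5 ← R5 − (23/30)·R2: [0, 0, 2/3, 26/15]
R6 ← R6 + (7/30)·R2: [0, 0, -7/3, -109/15]
R4 ← R4 − (8/3)·R3: [0, 0, 0, -8/15]
R5 ← R5 + (2/3)·R3: [0, 0, 0, -4/15]
R6 ← R6 − (7/3)·R3: [0, 0, 0, -4/15]
R5 ← R5 − (1/2)·R4: [0, 0, 0, 0]
R6 ← R6 − (1/2)·R4: [0, 0, 0, 0]
Echelon form has 4 nonzero rows, so rank(C) = 4.
The column space has dimension equal to the rank: 4.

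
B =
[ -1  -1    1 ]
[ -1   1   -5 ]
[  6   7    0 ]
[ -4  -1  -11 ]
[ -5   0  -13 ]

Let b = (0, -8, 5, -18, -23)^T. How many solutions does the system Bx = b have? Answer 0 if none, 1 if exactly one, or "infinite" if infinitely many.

1

Row reduce the augmented matrix [B | b].
R2 ← R2 − R1: [0, 2, -6, -8]
R3 ← R3 + (6)·R1: [0, 1, 6, 5]
R4 ← R4 − (4)·R1: [0, 3, -15, -18]
R5 ← R5 − (5)·R1: [0, 5, -18, -23]
R3 ← R3 − (1/2)·R2: [0, 0, 9, 9]
R4 ← R4 − (3/2)·R2: [0, 0, -6, -6]
R5 ← R5 − (5/2)·R2: [0, 0, -3, -3]
R4 ← R4 + (2/3)·R3: [0, 0, 0, 0]
R5 ← R5 + (1/3)·R3: [0, 0, 0, 0]
The echelon form has 3 nonzero rows, and every pivot lies in the first 3 columns, so rank(B) = rank([B|b]) = 3.
The system is consistent.
rank = 3 = number of unknowns, so the solution is unique.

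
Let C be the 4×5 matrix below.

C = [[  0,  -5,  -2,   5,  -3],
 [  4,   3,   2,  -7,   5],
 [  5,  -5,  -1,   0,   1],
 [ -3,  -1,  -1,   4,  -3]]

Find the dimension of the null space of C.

Row reduce to echelon form.
Swap R1 ↔ R2
R3 ← R3 − (5/4)·R1: [0, -35/4, -7/2, 35/4, -21/4]
R4 ← R4 + (3/4)·R1: [0, 5/4, 1/2, -5/4, 3/4]
R3 ← R3 − (7/4)·R2: [0, 0, 0, 0, 0]
R4 ← R4 + (1/4)·R2: [0, 0, 0, 0, 0]
2 nonzero rows, so rank(C) = 2.
C has 5 columns; by rank–nullity, nullity = 5 − 2 = 3.

3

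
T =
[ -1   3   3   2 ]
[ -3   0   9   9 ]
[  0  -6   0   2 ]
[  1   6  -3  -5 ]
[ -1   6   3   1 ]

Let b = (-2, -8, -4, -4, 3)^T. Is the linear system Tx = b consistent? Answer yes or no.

Row reduce the augmented matrix [T | b].
R2 ← R2 − (3)·R1: [0, -9, 0, 3, -2]
R4 ← R4 + R1: [0, 9, 0, -3, -6]
R5 ← R5 − R1: [0, 3, 0, -1, 5]
R3 ← R3 − (2/3)·R2: [0, 0, 0, 0, -8/3]
R4 ← R4 + R2: [0, 0, 0, 0, -8]
R5 ← R5 + (1/3)·R2: [0, 0, 0, 0, 13/3]
R4 ← R4 − (3)·R3: [0, 0, 0, 0, 0]
R5 ← R5 + (13/8)·R3: [0, 0, 0, 0, 0]
The echelon form has 3 nonzero rows; the last pivot sits in the augmented column, so rank(T) = 2 but rank([T|b]) = 3.
Since the ranks differ, the system is inconsistent.

no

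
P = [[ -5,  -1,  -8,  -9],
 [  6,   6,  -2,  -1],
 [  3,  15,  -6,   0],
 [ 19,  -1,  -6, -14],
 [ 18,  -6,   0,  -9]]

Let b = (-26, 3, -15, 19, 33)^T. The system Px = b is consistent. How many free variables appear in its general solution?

1

Row reduce the augmented matrix [P | b].
R2 ← R2 + (6/5)·R1: [0, 24/5, -58/5, -59/5, -141/5]
R3 ← R3 + (3/5)·R1: [0, 72/5, -54/5, -27/5, -153/5]
R4 ← R4 + (19/5)·R1: [0, -24/5, -182/5, -241/5, -399/5]
R5 ← R5 + (18/5)·R1: [0, -48/5, -144/5, -207/5, -303/5]
R3 ← R3 − (3)·R2: [0, 0, 24, 30, 54]
R4 ← R4 + R2: [0, 0, -48, -60, -108]
R5 ← R5 + (2)·R2: [0, 0, -52, -65, -117]
R4 ← R4 + (2)·R3: [0, 0, 0, 0, 0]
R5 ← R5 + (13/6)·R3: [0, 0, 0, 0, 0]
The echelon form has 3 nonzero rows, and every pivot lies in the first 4 columns, so rank(P) = rank([P|b]) = 3.
The system is consistent.
Free variables = (unknowns) − (rank) = 4 − 3 = 1.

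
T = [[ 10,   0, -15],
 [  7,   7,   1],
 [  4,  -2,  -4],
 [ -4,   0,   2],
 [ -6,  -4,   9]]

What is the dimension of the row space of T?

Row reduce to echelon form.
R2 ← R2 − (7/10)·R1: [0, 7, 23/2]
R3 ← R3 − (2/5)·R1: [0, -2, 2]
R4 ← R4 + (2/5)·R1: [0, 0, -4]
R5 ← R5 + (3/5)·R1: [0, -4, 0]
R3 ← R3 + (2/7)·R2: [0, 0, 37/7]
R5 ← R5 + (4/7)·R2: [0, 0, 46/7]
R4 ← R4 + (28/37)·R3: [0, 0, 0]
R5 ← R5 − (46/37)·R3: [0, 0, 0]
Echelon form has 3 nonzero rows, so rank(T) = 3.
The row space has dimension equal to the rank: 3.

3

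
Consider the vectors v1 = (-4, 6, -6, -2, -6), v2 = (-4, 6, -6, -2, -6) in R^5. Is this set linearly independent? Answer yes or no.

Form the matrix with these vectors as rows and row reduce.
R2 ← R2 − R1: [0, 0, 0, 0, 0]
1 nonzero row, so the 2 vectors span a space of dimension 1.
Since 1 < 2, the vectors are linearly dependent.

no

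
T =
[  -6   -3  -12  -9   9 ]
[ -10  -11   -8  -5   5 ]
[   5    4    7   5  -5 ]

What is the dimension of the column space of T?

Row reduce to echelon form.
R2 ← R2 − (5/3)·R1: [0, -6, 12, 10, -10]
R3 ← R3 + (5/6)·R1: [0, 3/2, -3, -5/2, 5/2]
R3 ← R3 + (1/4)·R2: [0, 0, 0, 0, 0]
Echelon form has 2 nonzero rows, so rank(T) = 2.
The column space has dimension equal to the rank: 2.

2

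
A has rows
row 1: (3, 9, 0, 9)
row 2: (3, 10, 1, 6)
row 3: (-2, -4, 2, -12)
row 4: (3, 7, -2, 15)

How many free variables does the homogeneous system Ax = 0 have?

2

Row reduce to echelon form.
R2 ← R2 − R1: [0, 1, 1, -3]
R3 ← R3 + (2/3)·R1: [0, 2, 2, -6]
R4 ← R4 − R1: [0, -2, -2, 6]
R3 ← R3 − (2)·R2: [0, 0, 0, 0]
R4 ← R4 + (2)·R2: [0, 0, 0, 0]
2 nonzero rows, so rank(A) = 2.
A has 4 columns; by rank–nullity, nullity = 4 − 2 = 2.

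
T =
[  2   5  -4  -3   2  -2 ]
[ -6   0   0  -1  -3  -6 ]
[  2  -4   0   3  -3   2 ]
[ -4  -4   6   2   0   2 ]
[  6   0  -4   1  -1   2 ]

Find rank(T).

Row reduce to echelon form.
R2 ← R2 + (3)·R1: [0, 15, -12, -10, 3, -12]
R3 ← R3 − R1: [0, -9, 4, 6, -5, 4]
R4 ← R4 + (2)·R1: [0, 6, -2, -4, 4, -2]
R5 ← R5 − (3)·R1: [0, -15, 8, 10, -7, 8]
R3 ← R3 + (3/5)·R2: [0, 0, -16/5, 0, -16/5, -16/5]
R4 ← R4 − (2/5)·R2: [0, 0, 14/5, 0, 14/5, 14/5]
R5 ← R5 + R2: [0, 0, -4, 0, -4, -4]
R4 ← R4 + (7/8)·R3: [0, 0, 0, 0, 0, 0]
R5 ← R5 − (5/4)·R3: [0, 0, 0, 0, 0, 0]
Echelon form has 3 nonzero rows, so rank(T) = 3.

3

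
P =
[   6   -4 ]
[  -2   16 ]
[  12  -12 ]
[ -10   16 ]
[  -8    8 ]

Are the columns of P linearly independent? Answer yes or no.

yes

Row reduce P to echelon form.
R2 ← R2 + (1/3)·R1: [0, 44/3]
R3 ← R3 − (2)·R1: [0, -4]
R4 ← R4 + (5/3)·R1: [0, 28/3]
R5 ← R5 + (4/3)·R1: [0, 8/3]
R3 ← R3 + (3/11)·R2: [0, 0]
R4 ← R4 − (7/11)·R2: [0, 0]
R5 ← R5 − (2/11)·R2: [0, 0]
2 pivots among 2 columns.
Every column is a pivot column, so the columns are linearly independent.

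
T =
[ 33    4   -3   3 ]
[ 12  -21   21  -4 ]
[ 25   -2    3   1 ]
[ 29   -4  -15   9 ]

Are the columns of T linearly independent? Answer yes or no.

Row reduce T to echelon form.
R2 ← R2 − (4/11)·R1: [0, -247/11, 243/11, -56/11]
R3 ← R3 − (25/33)·R1: [0, -166/33, 58/11, -14/11]
R4 ← R4 − (29/33)·R1: [0, -248/33, -136/11, 70/11]
R3 ← R3 − (166/741)·R2: [0, 0, 80/247, -98/741]
R4 ← R4 − (248/741)·R2: [0, 0, -4880/247, 5978/741]
R4 ← R4 + (61)·R3: [0, 0, 0, 0]
3 pivots among 4 columns.
Only 3 < 4 pivot columns, so the columns are linearly dependent.

no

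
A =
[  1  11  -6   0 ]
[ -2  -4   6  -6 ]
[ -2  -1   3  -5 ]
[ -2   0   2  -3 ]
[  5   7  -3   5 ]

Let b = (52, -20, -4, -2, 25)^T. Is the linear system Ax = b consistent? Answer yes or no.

Row reduce the augmented matrix [A | b].
R2 ← R2 + (2)·R1: [0, 18, -6, -6, 84]
R3 ← R3 + (2)·R1: [0, 21, -9, -5, 100]
R4 ← R4 + (2)·R1: [0, 22, -10, -3, 102]
R5 ← R5 − (5)·R1: [0, -48, 27, 5, -235]
R3 ← R3 − (7/6)·R2: [0, 0, -2, 2, 2]
R4 ← R4 − (11/9)·R2: [0, 0, -8/3, 13/3, -2/3]
R5 ← R5 + (8/3)·R2: [0, 0, 11, -11, -11]
R4 ← R4 − (4/3)·R3: [0, 0, 0, 5/3, -10/3]
R5 ← R5 + (11/2)·R3: [0, 0, 0, 0, 0]
The echelon form has 4 nonzero rows, and every pivot lies in the first 4 columns, so rank(A) = rank([A|b]) = 4.
The system is consistent.

yes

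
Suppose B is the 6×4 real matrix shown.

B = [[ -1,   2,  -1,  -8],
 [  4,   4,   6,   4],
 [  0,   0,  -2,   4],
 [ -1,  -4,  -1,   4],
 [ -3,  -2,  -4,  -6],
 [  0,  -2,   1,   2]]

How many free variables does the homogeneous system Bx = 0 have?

Row reduce to echelon form.
R2 ← R2 + (4)·R1: [0, 12, 2, -28]
R4 ← R4 − R1: [0, -6, 0, 12]
R5 ← R5 − (3)·R1: [0, -8, -1, 18]
R4 ← R4 + (1/2)·R2: [0, 0, 1, -2]
R5 ← R5 + (2/3)·R2: [0, 0, 1/3, -2/3]
R6 ← R6 + (1/6)·R2: [0, 0, 4/3, -8/3]
R4 ← R4 + (1/2)·R3: [0, 0, 0, 0]
R5 ← R5 + (1/6)·R3: [0, 0, 0, 0]
R6 ← R6 + (2/3)·R3: [0, 0, 0, 0]
3 nonzero rows, so rank(B) = 3.
B has 4 columns; by rank–nullity, nullity = 4 − 3 = 1.

1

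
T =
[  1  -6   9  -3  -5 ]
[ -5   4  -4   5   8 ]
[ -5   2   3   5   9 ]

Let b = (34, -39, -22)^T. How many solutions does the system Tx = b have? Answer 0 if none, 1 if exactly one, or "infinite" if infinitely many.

infinite

Row reduce the augmented matrix [T | b].
R2 ← R2 + (5)·R1: [0, -26, 41, -10, -17, 131]
R3 ← R3 + (5)·R1: [0, -28, 48, -10, -16, 148]
R3 ← R3 − (14/13)·R2: [0, 0, 50/13, 10/13, 30/13, 90/13]
The echelon form has 3 nonzero rows, and every pivot lies in the first 5 columns, so rank(T) = rank([T|b]) = 3.
The system is consistent.
rank = 3 < 5 unknowns, so there are infinitely many solutions.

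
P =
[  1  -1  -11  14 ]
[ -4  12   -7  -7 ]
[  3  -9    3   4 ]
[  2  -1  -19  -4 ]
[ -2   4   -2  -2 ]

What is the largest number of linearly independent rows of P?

4

Row reduce to echelon form.
R2 ← R2 + (4)·R1: [0, 8, -51, 49]
R3 ← R3 − (3)·R1: [0, -6, 36, -38]
R4 ← R4 − (2)·R1: [0, 1, 3, -32]
R5 ← R5 + (2)·R1: [0, 2, -24, 26]
R3 ← R3 + (3/4)·R2: [0, 0, -9/4, -5/4]
R4 ← R4 − (1/8)·R2: [0, 0, 75/8, -305/8]
R5 ← R5 − (1/4)·R2: [0, 0, -45/4, 55/4]
R4 ← R4 + (25/6)·R3: [0, 0, 0, -130/3]
R5 ← R5 − (5)·R3: [0, 0, 0, 20]
R5 ← R5 + (6/13)·R4: [0, 0, 0, 0]
Echelon form has 4 nonzero rows, so rank(P) = 4.
The rank gives the maximum number of linearly independent rows: 4.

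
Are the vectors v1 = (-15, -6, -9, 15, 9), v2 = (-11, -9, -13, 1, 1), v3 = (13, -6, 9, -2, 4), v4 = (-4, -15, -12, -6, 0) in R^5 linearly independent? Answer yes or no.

Form the matrix with these vectors as rows and row reduce.
R2 ← R2 − (11/15)·R1: [0, -23/5, -32/5, -10, -28/5]
R3 ← R3 + (13/15)·R1: [0, -56/5, 6/5, 11, 59/5]
R4 ← R4 − (4/15)·R1: [0, -67/5, -48/5, -10, -12/5]
R3 ← R3 − (56/23)·R2: [0, 0, 386/23, 813/23, 585/23]
R4 ← R4 − (67/23)·R2: [0, 0, 208/23, 440/23, 320/23]
R4 ← R4 − (104/193)·R3: [0, 0, 0, 16/193, 40/193]
4 nonzero rows, so the 4 vectors span a space of dimension 4.
Since 4 = 4, the vectors are linearly independent.

yes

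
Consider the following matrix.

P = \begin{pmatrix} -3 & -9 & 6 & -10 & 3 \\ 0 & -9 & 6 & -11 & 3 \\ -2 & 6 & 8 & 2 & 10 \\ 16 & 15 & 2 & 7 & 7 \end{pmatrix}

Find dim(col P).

Row reduce to echelon form.
R3 ← R3 − (2/3)·R1: [0, 12, 4, 26/3, 8]
R4 ← R4 + (16/3)·R1: [0, -33, 34, -139/3, 23]
R3 ← R3 + (4/3)·R2: [0, 0, 12, -6, 12]
R4 ← R4 − (11/3)·R2: [0, 0, 12, -6, 12]
R4 ← R4 − R3: [0, 0, 0, 0, 0]
Echelon form has 3 nonzero rows, so rank(P) = 3.
The column space has dimension equal to the rank: 3.

3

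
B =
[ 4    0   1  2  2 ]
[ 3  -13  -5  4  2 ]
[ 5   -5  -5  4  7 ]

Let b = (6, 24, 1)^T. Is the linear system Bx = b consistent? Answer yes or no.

yes

Row reduce the augmented matrix [B | b].
R2 ← R2 − (3/4)·R1: [0, -13, -23/4, 5/2, 1/2, 39/2]
R3 ← R3 − (5/4)·R1: [0, -5, -25/4, 3/2, 9/2, -13/2]
R3 ← R3 − (5/13)·R2: [0, 0, -105/26, 7/13, 56/13, -14]
The echelon form has 3 nonzero rows, and every pivot lies in the first 5 columns, so rank(B) = rank([B|b]) = 3.
The system is consistent.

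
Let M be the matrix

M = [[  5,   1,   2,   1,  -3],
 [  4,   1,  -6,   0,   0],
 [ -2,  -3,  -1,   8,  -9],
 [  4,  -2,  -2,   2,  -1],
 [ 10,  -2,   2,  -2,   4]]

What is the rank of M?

Row reduce to echelon form.
R2 ← R2 − (4/5)·R1: [0, 1/5, -38/5, -4/5, 12/5]
R3 ← R3 + (2/5)·R1: [0, -13/5, -1/5, 42/5, -51/5]
R4 ← R4 − (4/5)·R1: [0, -14/5, -18/5, 6/5, 7/5]
R5 ← R5 − (2)·R1: [0, -4, -2, -4, 10]
R3 ← R3 + (13)·R2: [0, 0, -99, -2, 21]
R4 ← R4 + (14)·R2: [0, 0, -110, -10, 35]
R5 ← R5 + (20)·R2: [0, 0, -154, -20, 58]
R4 ← R4 − (10/9)·R3: [0, 0, 0, -70/9, 35/3]
R5 ← R5 − (14/9)·R3: [0, 0, 0, -152/9, 76/3]
R5 ← R5 − (76/35)·R4: [0, 0, 0, 0, 0]
Echelon form has 4 nonzero rows, so rank(M) = 4.

4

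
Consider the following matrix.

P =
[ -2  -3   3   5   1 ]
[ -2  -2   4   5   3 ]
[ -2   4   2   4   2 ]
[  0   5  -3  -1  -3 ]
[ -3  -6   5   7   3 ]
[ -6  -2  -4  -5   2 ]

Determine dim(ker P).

Row reduce to echelon form.
R2 ← R2 − R1: [0, 1, 1, 0, 2]
R3 ← R3 − R1: [0, 7, -1, -1, 1]
R5 ← R5 − (3/2)·R1: [0, -3/2, 1/2, -1/2, 3/2]
R6 ← R6 − (3)·R1: [0, 7, -13, -20, -1]
R3 ← R3 − (7)·R2: [0, 0, -8, -1, -13]
R4 ← R4 − (5)·R2: [0, 0, -8, -1, -13]
R5 ← R5 + (3/2)·R2: [0, 0, 2, -1/2, 9/2]
R6 ← R6 − (7)·R2: [0, 0, -20, -20, -15]
R4 ← R4 − R3: [0, 0, 0, 0, 0]
R5 ← R5 + (1/4)·R3: [0, 0, 0, -3/4, 5/4]
R6 ← R6 − (5/2)·R3: [0, 0, 0, -35/2, 35/2]
Swap R4 ↔ R5
R6 ← R6 − (70/3)·R4: [0, 0, 0, 0, -35/3]
Swap R5 ↔ R6
5 nonzero rows, so rank(P) = 5.
P has 5 columns; by rank–nullity, nullity = 5 − 5 = 0.

0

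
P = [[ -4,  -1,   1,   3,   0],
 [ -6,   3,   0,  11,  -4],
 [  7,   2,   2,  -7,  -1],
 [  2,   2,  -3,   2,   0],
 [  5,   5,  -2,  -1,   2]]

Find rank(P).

5

Row reduce to echelon form.
R2 ← R2 − (3/2)·R1: [0, 9/2, -3/2, 13/2, -4]
R3 ← R3 + (7/4)·R1: [0, 1/4, 15/4, -7/4, -1]
R4 ← R4 + (1/2)·R1: [0, 3/2, -5/2, 7/2, 0]
R5 ← R5 + (5/4)·R1: [0, 15/4, -3/4, 11/4, 2]
R3 ← R3 − (1/18)·R2: [0, 0, 23/6, -19/9, -7/9]
R4 ← R4 − (1/3)·R2: [0, 0, -2, 4/3, 4/3]
R5 ← R5 − (5/6)·R2: [0, 0, 1/2, -8/3, 16/3]
R4 ← R4 + (12/23)·R3: [0, 0, 0, 16/69, 64/69]
R5 ← R5 − (3/23)·R3: [0, 0, 0, -55/23, 125/23]
R5 ← R5 + (165/16)·R4: [0, 0, 0, 0, 15]
Echelon form has 5 nonzero rows, so rank(P) = 5.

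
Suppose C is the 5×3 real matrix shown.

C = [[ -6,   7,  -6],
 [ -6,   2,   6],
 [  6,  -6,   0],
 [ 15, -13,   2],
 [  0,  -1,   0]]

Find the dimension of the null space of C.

Row reduce to echelon form.
R2 ← R2 − R1: [0, -5, 12]
R3 ← R3 + R1: [0, 1, -6]
R4 ← R4 + (5/2)·R1: [0, 9/2, -13]
R3 ← R3 + (1/5)·R2: [0, 0, -18/5]
R4 ← R4 + (9/10)·R2: [0, 0, -11/5]
R5 ← R5 − (1/5)·R2: [0, 0, -12/5]
R4 ← R4 − (11/18)·R3: [0, 0, 0]
R5 ← R5 − (2/3)·R3: [0, 0, 0]
3 nonzero rows, so rank(C) = 3.
C has 3 columns; by rank–nullity, nullity = 3 − 3 = 0.

0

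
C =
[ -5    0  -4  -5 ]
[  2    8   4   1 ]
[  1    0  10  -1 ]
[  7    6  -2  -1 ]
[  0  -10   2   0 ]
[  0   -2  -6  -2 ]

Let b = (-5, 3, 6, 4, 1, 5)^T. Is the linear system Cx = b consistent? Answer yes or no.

no

Row reduce the augmented matrix [C | b].
R2 ← R2 + (2/5)·R1: [0, 8, 12/5, -1, 1]
R3 ← R3 + (1/5)·R1: [0, 0, 46/5, -2, 5]
R4 ← R4 + (7/5)·R1: [0, 6, -38/5, -8, -3]
R4 ← R4 − (3/4)·R2: [0, 0, -47/5, -29/4, -15/4]
R5 ← R5 + (5/4)·R2: [0, 0, 5, -5/4, 9/4]
R6 ← R6 + (1/4)·R2: [0, 0, -27/5, -9/4, 21/4]
R4 ← R4 + (47/46)·R3: [0, 0, 0, -855/92, 125/92]
R5 ← R5 − (25/46)·R3: [0, 0, 0, -15/92, -43/92]
R6 ← R6 + (27/46)·R3: [0, 0, 0, -315/92, 753/92]
R5 ← R5 − (1/57)·R4: [0, 0, 0, 0, -28/57]
R6 ← R6 − (7/19)·R4: [0, 0, 0, 0, 146/19]
R6 ← R6 + (219/14)·R5: [0, 0, 0, 0, 0]
The echelon form has 5 nonzero rows; the last pivot sits in the augmented column, so rank(C) = 4 but rank([C|b]) = 5.
Since the ranks differ, the system is inconsistent.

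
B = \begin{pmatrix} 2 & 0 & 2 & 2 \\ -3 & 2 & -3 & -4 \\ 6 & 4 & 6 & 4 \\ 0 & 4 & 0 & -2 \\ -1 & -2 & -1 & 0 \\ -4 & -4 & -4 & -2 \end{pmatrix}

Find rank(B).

2

Row reduce to echelon form.
R2 ← R2 + (3/2)·R1: [0, 2, 0, -1]
R3 ← R3 − (3)·R1: [0, 4, 0, -2]
R5 ← R5 + (1/2)·R1: [0, -2, 0, 1]
R6 ← R6 + (2)·R1: [0, -4, 0, 2]
R3 ← R3 − (2)·R2: [0, 0, 0, 0]
R4 ← R4 − (2)·R2: [0, 0, 0, 0]
R5 ← R5 + R2: [0, 0, 0, 0]
R6 ← R6 + (2)·R2: [0, 0, 0, 0]
Echelon form has 2 nonzero rows, so rank(B) = 2.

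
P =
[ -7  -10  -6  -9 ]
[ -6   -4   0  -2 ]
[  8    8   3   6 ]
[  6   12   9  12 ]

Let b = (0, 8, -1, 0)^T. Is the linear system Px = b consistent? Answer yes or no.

no

Row reduce the augmented matrix [P | b].
R2 ← R2 − (6/7)·R1: [0, 32/7, 36/7, 40/7, 8]
R3 ← R3 + (8/7)·R1: [0, -24/7, -27/7, -30/7, -1]
R4 ← R4 + (6/7)·R1: [0, 24/7, 27/7, 30/7, 0]
R3 ← R3 + (3/4)·R2: [0, 0, 0, 0, 5]
R4 ← R4 − (3/4)·R2: [0, 0, 0, 0, -6]
R4 ← R4 + (6/5)·R3: [0, 0, 0, 0, 0]
The echelon form has 3 nonzero rows; the last pivot sits in the augmented column, so rank(P) = 2 but rank([P|b]) = 3.
Since the ranks differ, the system is inconsistent.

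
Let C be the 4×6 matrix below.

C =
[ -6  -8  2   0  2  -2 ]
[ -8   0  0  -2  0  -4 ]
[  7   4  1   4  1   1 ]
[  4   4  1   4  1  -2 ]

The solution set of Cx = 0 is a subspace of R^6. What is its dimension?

2

Row reduce to echelon form.
R2 ← R2 − (4/3)·R1: [0, 32/3, -8/3, -2, -8/3, -4/3]
R3 ← R3 + (7/6)·R1: [0, -16/3, 10/3, 4, 10/3, -4/3]
R4 ← R4 + (2/3)·R1: [0, -4/3, 7/3, 4, 7/3, -10/3]
R3 ← R3 + (1/2)·R2: [0, 0, 2, 3, 2, -2]
R4 ← R4 + (1/8)·R2: [0, 0, 2, 15/4, 2, -7/2]
R4 ← R4 − R3: [0, 0, 0, 3/4, 0, -3/2]
4 nonzero rows, so rank(C) = 4.
C has 6 columns; by rank–nullity, nullity = 6 − 4 = 2.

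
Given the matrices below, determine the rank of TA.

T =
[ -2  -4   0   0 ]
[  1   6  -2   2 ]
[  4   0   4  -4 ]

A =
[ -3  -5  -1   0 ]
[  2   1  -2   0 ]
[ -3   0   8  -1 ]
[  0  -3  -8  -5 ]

2

First compute TA:
[[ -2,   6,  10,   0],
 [ 15,  -5, -45,  -8],
 [-24,  -8,  60,  16]]
Now row reduce the product.
R2 ← R2 + (15/2)·R1: [0, 40, 30, -8]
R3 ← R3 − (12)·R1: [0, -80, -60, 16]
R3 ← R3 + (2)·R2: [0, 0, 0, 0]
2 nonzero rows, so rank(TA) = 2.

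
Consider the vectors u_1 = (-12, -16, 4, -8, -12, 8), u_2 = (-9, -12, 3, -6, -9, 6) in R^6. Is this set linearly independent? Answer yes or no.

Form the matrix with these vectors as rows and row reduce.
R2 ← R2 − (3/4)·R1: [0, 0, 0, 0, 0, 0]
1 nonzero row, so the 2 vectors span a space of dimension 1.
Since 1 < 2, the vectors are linearly dependent.

no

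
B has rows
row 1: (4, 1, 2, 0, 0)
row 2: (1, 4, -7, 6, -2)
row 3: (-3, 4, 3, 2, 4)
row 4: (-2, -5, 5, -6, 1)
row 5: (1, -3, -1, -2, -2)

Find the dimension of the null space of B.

2

Row reduce to echelon form.
R2 ← R2 − (1/4)·R1: [0, 15/4, -15/2, 6, -2]
R3 ← R3 + (3/4)·R1: [0, 19/4, 9/2, 2, 4]
R4 ← R4 + (1/2)·R1: [0, -9/2, 6, -6, 1]
R5 ← R5 − (1/4)·R1: [0, -13/4, -3/2, -2, -2]
R3 ← R3 − (19/15)·R2: [0, 0, 14, -28/5, 98/15]
R4 ← R4 + (6/5)·R2: [0, 0, -3, 6/5, -7/5]
R5 ← R5 + (13/15)·R2: [0, 0, -8, 16/5, -56/15]
R4 ← R4 + (3/14)·R3: [0, 0, 0, 0, 0]
R5 ← R5 + (4/7)·R3: [0, 0, 0, 0, 0]
3 nonzero rows, so rank(B) = 3.
B has 5 columns; by rank–nullity, nullity = 5 − 3 = 2.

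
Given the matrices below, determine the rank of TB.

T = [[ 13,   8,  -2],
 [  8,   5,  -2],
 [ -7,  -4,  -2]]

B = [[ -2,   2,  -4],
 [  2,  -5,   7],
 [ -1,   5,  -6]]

2

First compute TB:
[[ -8, -24,  16],
 [ -4, -19,  15],
 [  8,  -4,  12]]
Now row reduce the product.
R2 ← R2 − (1/2)·R1: [0, -7, 7]
R3 ← R3 + R1: [0, -28, 28]
R3 ← R3 − (4)·R2: [0, 0, 0]
2 nonzero rows, so rank(TB) = 2.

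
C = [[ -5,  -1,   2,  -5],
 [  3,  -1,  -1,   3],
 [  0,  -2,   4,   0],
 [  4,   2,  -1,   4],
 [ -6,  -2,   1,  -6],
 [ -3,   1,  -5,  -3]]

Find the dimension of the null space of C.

Row reduce to echelon form.
R2 ← R2 + (3/5)·R1: [0, -8/5, 1/5, 0]
R4 ← R4 + (4/5)·R1: [0, 6/5, 3/5, 0]
R5 ← R5 − (6/5)·R1: [0, -4/5, -7/5, 0]
R6 ← R6 − (3/5)·R1: [0, 8/5, -31/5, 0]
R3 ← R3 − (5/4)·R2: [0, 0, 15/4, 0]
R4 ← R4 + (3/4)·R2: [0, 0, 3/4, 0]
R5 ← R5 − (1/2)·R2: [0, 0, -3/2, 0]
R6 ← R6 + R2: [0, 0, -6, 0]
R4 ← R4 − (1/5)·R3: [0, 0, 0, 0]
R5 ← R5 + (2/5)·R3: [0, 0, 0, 0]
R6 ← R6 + (8/5)·R3: [0, 0, 0, 0]
3 nonzero rows, so rank(C) = 3.
C has 4 columns; by rank–nullity, nullity = 4 − 3 = 1.

1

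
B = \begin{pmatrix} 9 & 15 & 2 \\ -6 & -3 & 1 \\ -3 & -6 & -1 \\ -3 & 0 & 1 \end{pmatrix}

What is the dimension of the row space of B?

2

Row reduce to echelon form.
R2 ← R2 + (2/3)·R1: [0, 7, 7/3]
R3 ← R3 + (1/3)·R1: [0, -1, -1/3]
R4 ← R4 + (1/3)·R1: [0, 5, 5/3]
R3 ← R3 + (1/7)·R2: [0, 0, 0]
R4 ← R4 − (5/7)·R2: [0, 0, 0]
Echelon form has 2 nonzero rows, so rank(B) = 2.
The row space has dimension equal to the rank: 2.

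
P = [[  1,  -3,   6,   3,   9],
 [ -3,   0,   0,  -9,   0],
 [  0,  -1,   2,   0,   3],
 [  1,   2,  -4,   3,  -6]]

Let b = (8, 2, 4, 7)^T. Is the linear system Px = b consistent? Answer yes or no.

Row reduce the augmented matrix [P | b].
R2 ← R2 + (3)·R1: [0, -9, 18, 0, 27, 26]
R4 ← R4 − R1: [0, 5, -10, 0, -15, -1]
R3 ← R3 − (1/9)·R2: [0, 0, 0, 0, 0, 10/9]
R4 ← R4 + (5/9)·R2: [0, 0, 0, 0, 0, 121/9]
R4 ← R4 − (121/10)·R3: [0, 0, 0, 0, 0, 0]
The echelon form has 3 nonzero rows; the last pivot sits in the augmented column, so rank(P) = 2 but rank([P|b]) = 3.
Since the ranks differ, the system is inconsistent.

no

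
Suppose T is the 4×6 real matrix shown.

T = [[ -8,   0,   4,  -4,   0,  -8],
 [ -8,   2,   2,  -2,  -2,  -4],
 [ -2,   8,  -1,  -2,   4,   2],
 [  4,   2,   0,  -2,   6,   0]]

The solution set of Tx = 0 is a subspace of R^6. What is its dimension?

Row reduce to echelon form.
R2 ← R2 − R1: [0, 2, -2, 2, -2, 4]
R3 ← R3 − (1/4)·R1: [0, 8, -2, -1, 4, 4]
R4 ← R4 + (1/2)·R1: [0, 2, 2, -4, 6, -4]
R3 ← R3 − (4)·R2: [0, 0, 6, -9, 12, -12]
R4 ← R4 − R2: [0, 0, 4, -6, 8, -8]
R4 ← R4 − (2/3)·R3: [0, 0, 0, 0, 0, 0]
3 nonzero rows, so rank(T) = 3.
T has 6 columns; by rank–nullity, nullity = 6 − 3 = 3.

3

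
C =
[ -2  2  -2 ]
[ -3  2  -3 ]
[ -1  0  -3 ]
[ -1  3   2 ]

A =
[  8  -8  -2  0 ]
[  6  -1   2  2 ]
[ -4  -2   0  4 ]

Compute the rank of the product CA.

3

First compute CA:
[[  4,  18,   8,  -4],
 [  0,  28,  10,  -8],
 [  4,  14,   2, -12],
 [  2,   1,   8,  14]]
Now row reduce the product.
R3 ← R3 − R1: [0, -4, -6, -8]
R4 ← R4 − (1/2)·R1: [0, -8, 4, 16]
R3 ← R3 + (1/7)·R2: [0, 0, -32/7, -64/7]
R4 ← R4 + (2/7)·R2: [0, 0, 48/7, 96/7]
R4 ← R4 + (3/2)·R3: [0, 0, 0, 0]
3 nonzero rows, so rank(CA) = 3.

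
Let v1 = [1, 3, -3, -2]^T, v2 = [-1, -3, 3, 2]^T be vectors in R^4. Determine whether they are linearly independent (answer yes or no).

no

Form the matrix with these vectors as rows and row reduce.
R2 ← R2 + R1: [0, 0, 0, 0]
1 nonzero row, so the 2 vectors span a space of dimension 1.
Since 1 < 2, the vectors are linearly dependent.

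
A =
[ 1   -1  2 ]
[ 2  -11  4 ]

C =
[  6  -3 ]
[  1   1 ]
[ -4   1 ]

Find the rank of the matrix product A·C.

2

First compute AC:
[[ -3,  -2],
 [-15, -13]]
Now row reduce the product.
R2 ← R2 − (5)·R1: [0, -3]
2 nonzero rows, so rank(AC) = 2.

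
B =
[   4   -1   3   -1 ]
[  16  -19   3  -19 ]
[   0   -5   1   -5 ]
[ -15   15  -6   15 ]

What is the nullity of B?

Row reduce to echelon form.
R2 ← R2 − (4)·R1: [0, -15, -9, -15]
R4 ← R4 + (15/4)·R1: [0, 45/4, 21/4, 45/4]
R3 ← R3 − (1/3)·R2: [0, 0, 4, 0]
R4 ← R4 + (3/4)·R2: [0, 0, -3/2, 0]
R4 ← R4 + (3/8)·R3: [0, 0, 0, 0]
3 nonzero rows, so rank(B) = 3.
B has 4 columns; by rank–nullity, nullity = 4 − 3 = 1.

1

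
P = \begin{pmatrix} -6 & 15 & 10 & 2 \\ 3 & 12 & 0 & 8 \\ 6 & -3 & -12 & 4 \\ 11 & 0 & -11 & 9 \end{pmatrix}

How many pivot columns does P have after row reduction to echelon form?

Row reduce to echelon form.
R2 ← R2 + (1/2)·R1: [0, 39/2, 5, 9]
R3 ← R3 + R1: [0, 12, -2, 6]
R4 ← R4 + (11/6)·R1: [0, 55/2, 22/3, 38/3]
R3 ← R3 − (8/13)·R2: [0, 0, -66/13, 6/13]
R4 ← R4 − (55/39)·R2: [0, 0, 11/39, -1/39]
R4 ← R4 + (1/18)·R3: [0, 0, 0, 0]
Echelon form has 3 nonzero rows, so rank(P) = 3.
Each nonzero row contributes one pivot column: 3 pivot columns.

3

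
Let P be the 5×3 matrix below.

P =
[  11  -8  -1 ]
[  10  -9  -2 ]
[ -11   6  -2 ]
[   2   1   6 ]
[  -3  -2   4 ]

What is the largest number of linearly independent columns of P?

3

Row reduce to echelon form.
R2 ← R2 − (10/11)·R1: [0, -19/11, -12/11]
R3 ← R3 + R1: [0, -2, -3]
R4 ← R4 − (2/11)·R1: [0, 27/11, 68/11]
R5 ← R5 + (3/11)·R1: [0, -46/11, 41/11]
R3 ← R3 − (22/19)·R2: [0, 0, -33/19]
R4 ← R4 + (27/19)·R2: [0, 0, 88/19]
R5 ← R5 − (46/19)·R2: [0, 0, 121/19]
R4 ← R4 + (8/3)·R3: [0, 0, 0]
R5 ← R5 + (11/3)·R3: [0, 0, 0]
Echelon form has 3 nonzero rows, so rank(P) = 3.
The rank gives the maximum number of linearly independent columns: 3.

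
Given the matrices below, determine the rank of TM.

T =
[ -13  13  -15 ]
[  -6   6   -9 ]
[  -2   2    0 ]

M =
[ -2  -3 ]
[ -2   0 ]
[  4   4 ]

First compute TM:
[[-60, -21],
 [-36, -18],
 [  0,   6]]
Now row reduce the product.
R2 ← R2 − (3/5)·R1: [0, -27/5]
R3 ← R3 + (10/9)·R2: [0, 0]
2 nonzero rows, so rank(TM) = 2.

2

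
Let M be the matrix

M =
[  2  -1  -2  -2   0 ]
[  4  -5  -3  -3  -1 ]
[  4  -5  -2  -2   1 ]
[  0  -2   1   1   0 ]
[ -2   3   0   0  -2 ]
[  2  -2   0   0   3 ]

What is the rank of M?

Row reduce to echelon form.
R2 ← R2 − (2)·R1: [0, -3, 1, 1, -1]
R3 ← R3 − (2)·R1: [0, -3, 2, 2, 1]
R5 ← R5 + R1: [0, 2, -2, -2, -2]
R6 ← R6 − R1: [0, -1, 2, 2, 3]
R3 ← R3 − R2: [0, 0, 1, 1, 2]
R4 ← R4 − (2/3)·R2: [0, 0, 1/3, 1/3, 2/3]
R5 ← R5 + (2/3)·R2: [0, 0, -4/3, -4/3, -8/3]
R6 ← R6 − (1/3)·R2: [0, 0, 5/3, 5/3, 10/3]
R4 ← R4 − (1/3)·R3: [0, 0, 0, 0, 0]
R5 ← R5 + (4/3)·R3: [0, 0, 0, 0, 0]
R6 ← R6 − (5/3)·R3: [0, 0, 0, 0, 0]
Echelon form has 3 nonzero rows, so rank(M) = 3.

3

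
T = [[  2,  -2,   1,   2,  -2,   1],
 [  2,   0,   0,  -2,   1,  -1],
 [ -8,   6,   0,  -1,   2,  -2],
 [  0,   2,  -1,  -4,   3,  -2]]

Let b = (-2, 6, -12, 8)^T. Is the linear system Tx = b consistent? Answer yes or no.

Row reduce the augmented matrix [T | b].
R2 ← R2 − R1: [0, 2, -1, -4, 3, -2, 8]
R3 ← R3 + (4)·R1: [0, -2, 4, 7, -6, 2, -20]
R3 ← R3 + R2: [0, 0, 3, 3, -3, 0, -12]
R4 ← R4 − R2: [0, 0, 0, 0, 0, 0, 0]
The echelon form has 3 nonzero rows, and every pivot lies in the first 6 columns, so rank(T) = rank([T|b]) = 3.
The system is consistent.

yes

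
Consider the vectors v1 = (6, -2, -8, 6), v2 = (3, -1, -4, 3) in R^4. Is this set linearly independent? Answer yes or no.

Form the matrix with these vectors as rows and row reduce.
R2 ← R2 − (1/2)·R1: [0, 0, 0, 0]
1 nonzero row, so the 2 vectors span a space of dimension 1.
Since 1 < 2, the vectors are linearly dependent.

no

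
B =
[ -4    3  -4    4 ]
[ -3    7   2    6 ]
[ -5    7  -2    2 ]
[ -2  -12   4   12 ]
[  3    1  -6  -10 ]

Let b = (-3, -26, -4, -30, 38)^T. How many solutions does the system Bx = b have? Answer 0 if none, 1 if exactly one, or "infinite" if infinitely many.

Row reduce the augmented matrix [B | b].
R2 ← R2 − (3/4)·R1: [0, 19/4, 5, 3, -95/4]
R3 ← R3 − (5/4)·R1: [0, 13/4, 3, -3, -1/4]
R4 ← R4 − (1/2)·R1: [0, -27/2, 6, 10, -57/2]
R5 ← R5 + (3/4)·R1: [0, 13/4, -9, -7, 143/4]
R3 ← R3 − (13/19)·R2: [0, 0, -8/19, -96/19, 16]
R4 ← R4 + (54/19)·R2: [0, 0, 384/19, 352/19, -96]
R5 ← R5 − (13/19)·R2: [0, 0, -236/19, -172/19, 52]
R4 ← R4 + (48)·R3: [0, 0, 0, -224, 672]
R5 ← R5 − (59/2)·R3: [0, 0, 0, 140, -420]
R5 ← R5 + (5/8)·R4: [0, 0, 0, 0, 0]
The echelon form has 4 nonzero rows, and every pivot lies in the first 4 columns, so rank(B) = rank([B|b]) = 4.
The system is consistent.
rank = 4 = number of unknowns, so the solution is unique.

1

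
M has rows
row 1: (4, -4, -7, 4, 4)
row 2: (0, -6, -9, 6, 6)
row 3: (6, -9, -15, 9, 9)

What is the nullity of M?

Row reduce to echelon form.
R3 ← R3 − (3/2)·R1: [0, -3, -9/2, 3, 3]
R3 ← R3 − (1/2)·R2: [0, 0, 0, 0, 0]
2 nonzero rows, so rank(M) = 2.
M has 5 columns; by rank–nullity, nullity = 5 − 2 = 3.

3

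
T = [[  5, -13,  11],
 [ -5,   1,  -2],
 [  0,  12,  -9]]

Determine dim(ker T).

Row reduce to echelon form.
R2 ← R2 + R1: [0, -12, 9]
R3 ← R3 + R2: [0, 0, 0]
2 nonzero rows, so rank(T) = 2.
T has 3 columns; by rank–nullity, nullity = 3 − 2 = 1.

1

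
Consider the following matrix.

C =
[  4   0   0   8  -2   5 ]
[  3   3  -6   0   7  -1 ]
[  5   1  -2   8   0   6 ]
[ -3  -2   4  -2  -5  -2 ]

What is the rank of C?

4

Row reduce to echelon form.
R2 ← R2 − (3/4)·R1: [0, 3, -6, -6, 17/2, -19/4]
R3 ← R3 − (5/4)·R1: [0, 1, -2, -2, 5/2, -1/4]
R4 ← R4 + (3/4)·R1: [0, -2, 4, 4, -13/2, 7/4]
R3 ← R3 − (1/3)·R2: [0, 0, 0, 0, -1/3, 4/3]
R4 ← R4 + (2/3)·R2: [0, 0, 0, 0, -5/6, -17/12]
R4 ← R4 − (5/2)·R3: [0, 0, 0, 0, 0, -19/4]
Echelon form has 4 nonzero rows, so rank(C) = 4.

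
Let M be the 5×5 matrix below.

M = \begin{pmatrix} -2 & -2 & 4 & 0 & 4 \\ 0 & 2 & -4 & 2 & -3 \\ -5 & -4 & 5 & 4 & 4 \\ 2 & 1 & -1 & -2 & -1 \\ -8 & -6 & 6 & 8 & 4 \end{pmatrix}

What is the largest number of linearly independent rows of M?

Row reduce to echelon form.
R3 ← R3 − (5/2)·R1: [0, 1, -5, 4, -6]
R4 ← R4 + R1: [0, -1, 3, -2, 3]
R5 ← R5 − (4)·R1: [0, 2, -10, 8, -12]
R3 ← R3 − (1/2)·R2: [0, 0, -3, 3, -9/2]
R4 ← R4 + (1/2)·R2: [0, 0, 1, -1, 3/2]
R5 ← R5 − R2: [0, 0, -6, 6, -9]
R4 ← R4 + (1/3)·R3: [0, 0, 0, 0, 0]
R5 ← R5 − (2)·R3: [0, 0, 0, 0, 0]
Echelon form has 3 nonzero rows, so rank(M) = 3.
The rank gives the maximum number of linearly independent rows: 3.

3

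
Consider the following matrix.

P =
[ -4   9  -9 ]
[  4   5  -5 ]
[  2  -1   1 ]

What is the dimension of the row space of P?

Row reduce to echelon form.
R2 ← R2 + R1: [0, 14, -14]
R3 ← R3 + (1/2)·R1: [0, 7/2, -7/2]
R3 ← R3 − (1/4)·R2: [0, 0, 0]
Echelon form has 2 nonzero rows, so rank(P) = 2.
The row space has dimension equal to the rank: 2.

2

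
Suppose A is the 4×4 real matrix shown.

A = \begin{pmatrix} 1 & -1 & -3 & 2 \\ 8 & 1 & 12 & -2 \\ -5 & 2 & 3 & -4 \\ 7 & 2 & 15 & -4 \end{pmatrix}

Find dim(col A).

2

Row reduce to echelon form.
R2 ← R2 − (8)·R1: [0, 9, 36, -18]
R3 ← R3 + (5)·R1: [0, -3, -12, 6]
R4 ← R4 − (7)·R1: [0, 9, 36, -18]
R3 ← R3 + (1/3)·R2: [0, 0, 0, 0]
R4 ← R4 − R2: [0, 0, 0, 0]
Echelon form has 2 nonzero rows, so rank(A) = 2.
The column space has dimension equal to the rank: 2.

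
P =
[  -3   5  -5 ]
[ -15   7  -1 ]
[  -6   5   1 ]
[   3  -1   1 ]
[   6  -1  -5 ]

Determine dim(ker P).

Row reduce to echelon form.
R2 ← R2 − (5)·R1: [0, -18, 24]
R3 ← R3 − (2)·R1: [0, -5, 11]
R4 ← R4 + R1: [0, 4, -4]
R5 ← R5 + (2)·R1: [0, 9, -15]
R3 ← R3 − (5/18)·R2: [0, 0, 13/3]
R4 ← R4 + (2/9)·R2: [0, 0, 4/3]
R5 ← R5 + (1/2)·R2: [0, 0, -3]
R4 ← R4 − (4/13)·R3: [0, 0, 0]
R5 ← R5 + (9/13)·R3: [0, 0, 0]
3 nonzero rows, so rank(P) = 3.
P has 3 columns; by rank–nullity, nullity = 3 − 3 = 0.

0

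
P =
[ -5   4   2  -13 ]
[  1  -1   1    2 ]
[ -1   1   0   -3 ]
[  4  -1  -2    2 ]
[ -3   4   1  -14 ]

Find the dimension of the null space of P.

Row reduce to echelon form.
R2 ← R2 + (1/5)·R1: [0, -1/5, 7/5, -3/5]
R3 ← R3 − (1/5)·R1: [0, 1/5, -2/5, -2/5]
R4 ← R4 + (4/5)·R1: [0, 11/5, -2/5, -42/5]
R5 ← R5 − (3/5)·R1: [0, 8/5, -1/5, -31/5]
R3 ← R3 + R2: [0, 0, 1, -1]
R4 ← R4 + (11)·R2: [0, 0, 15, -15]
R5 ← R5 + (8)·R2: [0, 0, 11, -11]
R4 ← R4 − (15)·R3: [0, 0, 0, 0]
R5 ← R5 − (11)·R3: [0, 0, 0, 0]
3 nonzero rows, so rank(P) = 3.
P has 4 columns; by rank–nullity, nullity = 4 − 3 = 1.

1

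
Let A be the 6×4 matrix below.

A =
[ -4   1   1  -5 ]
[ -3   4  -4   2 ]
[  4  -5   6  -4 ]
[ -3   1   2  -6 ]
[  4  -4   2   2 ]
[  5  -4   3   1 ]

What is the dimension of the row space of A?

Row reduce to echelon form.
R2 ← R2 − (3/4)·R1: [0, 13/4, -19/4, 23/4]
R3 ← R3 + R1: [0, -4, 7, -9]
R4 ← R4 − (3/4)·R1: [0, 1/4, 5/4, -9/4]
R5 ← R5 + R1: [0, -3, 3, -3]
R6 ← R6 + (5/4)·R1: [0, -11/4, 17/4, -21/4]
R3 ← R3 + (16/13)·R2: [0, 0, 15/13, -25/13]
R4 ← R4 − (1/13)·R2: [0, 0, 21/13, -35/13]
R5 ← R5 + (12/13)·R2: [0, 0, -18/13, 30/13]
R6 ← R6 + (11/13)·R2: [0, 0, 3/13, -5/13]
R4 ← R4 − (7/5)·R3: [0, 0, 0, 0]
R5 ← R5 + (6/5)·R3: [0, 0, 0, 0]
R6 ← R6 − (1/5)·R3: [0, 0, 0, 0]
Echelon form has 3 nonzero rows, so rank(A) = 3.
The row space has dimension equal to the rank: 3.

3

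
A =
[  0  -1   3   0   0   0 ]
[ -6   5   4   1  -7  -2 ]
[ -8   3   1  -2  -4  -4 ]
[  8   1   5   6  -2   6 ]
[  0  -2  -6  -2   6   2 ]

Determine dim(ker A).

2

Row reduce to echelon form.
Swap R1 ↔ R2
R3 ← R3 − (4/3)·R1: [0, -11/3, -13/3, -10/3, 16/3, -4/3]
R4 ← R4 + (4/3)·R1: [0, 23/3, 31/3, 22/3, -34/3, 10/3]
R3 ← R3 − (11/3)·R2: [0, 0, -46/3, -10/3, 16/3, -4/3]
R4 ← R4 + (23/3)·R2: [0, 0, 100/3, 22/3, -34/3, 10/3]
R5 ← R5 − (2)·R2: [0, 0, -12, -2, 6, 2]
R4 ← R4 + (50/23)·R3: [0, 0, 0, 2/23, 6/23, 10/23]
R5 ← R5 − (18/23)·R3: [0, 0, 0, 14/23, 42/23, 70/23]
R5 ← R5 − (7)·R4: [0, 0, 0, 0, 0, 0]
4 nonzero rows, so rank(A) = 4.
A has 6 columns; by rank–nullity, nullity = 6 − 4 = 2.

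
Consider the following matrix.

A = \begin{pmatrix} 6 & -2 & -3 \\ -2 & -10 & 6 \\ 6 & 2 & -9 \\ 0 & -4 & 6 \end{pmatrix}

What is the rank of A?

Row reduce to echelon form.
R2 ← R2 + (1/3)·R1: [0, -32/3, 5]
R3 ← R3 − R1: [0, 4, -6]
R3 ← R3 + (3/8)·R2: [0, 0, -33/8]
R4 ← R4 − (3/8)·R2: [0, 0, 33/8]
R4 ← R4 + R3: [0, 0, 0]
Echelon form has 3 nonzero rows, so rank(A) = 3.

3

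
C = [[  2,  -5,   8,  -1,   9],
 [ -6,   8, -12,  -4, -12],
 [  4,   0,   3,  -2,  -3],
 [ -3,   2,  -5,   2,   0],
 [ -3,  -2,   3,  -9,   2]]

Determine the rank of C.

Row reduce to echelon form.
R2 ← R2 + (3)·R1: [0, -7, 12, -7, 15]
R3 ← R3 − (2)·R1: [0, 10, -13, 0, -21]
R4 ← R4 + (3/2)·R1: [0, -11/2, 7, 1/2, 27/2]
R5 ← R5 + (3/2)·R1: [0, -19/2, 15, -21/2, 31/2]
R3 ← R3 + (10/7)·R2: [0, 0, 29/7, -10, 3/7]
R4 ← R4 − (11/14)·R2: [0, 0, -17/7, 6, 12/7]
R5 ← R5 − (19/14)·R2: [0, 0, -9/7, -1, -34/7]
R4 ← R4 + (17/29)·R3: [0, 0, 0, 4/29, 57/29]
R5 ← R5 + (9/29)·R3: [0, 0, 0, -119/29, -137/29]
R5 ← R5 + (119/4)·R4: [0, 0, 0, 0, 215/4]
Echelon form has 5 nonzero rows, so rank(C) = 5.

5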